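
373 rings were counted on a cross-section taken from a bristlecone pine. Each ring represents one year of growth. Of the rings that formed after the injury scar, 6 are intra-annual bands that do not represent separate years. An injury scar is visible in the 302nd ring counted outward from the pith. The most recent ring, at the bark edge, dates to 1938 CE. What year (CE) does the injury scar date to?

1873 CE

373 − 302 = 71 rings lie beyond the injury scar toward the bark edge.
Removing the 6 false rings leaves 71 − 6 = 65 true rings beyond the injury scar.
1938 − 65 = 1873 CE.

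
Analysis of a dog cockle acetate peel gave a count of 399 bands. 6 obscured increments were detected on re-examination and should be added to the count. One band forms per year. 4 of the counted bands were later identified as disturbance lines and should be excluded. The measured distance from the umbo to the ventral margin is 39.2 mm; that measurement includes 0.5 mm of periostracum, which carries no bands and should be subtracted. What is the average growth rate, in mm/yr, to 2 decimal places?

0.10 mm/yr

After corrections the count is 399 − 4 + 6 = 401 bands.
Removing the 0.5 mm offcut leaves 39.2 − 0.5 = 38.7 mm.
38.7 mm over 401 years gives 38.7 / 401 ≈ 0.10 mm/yr.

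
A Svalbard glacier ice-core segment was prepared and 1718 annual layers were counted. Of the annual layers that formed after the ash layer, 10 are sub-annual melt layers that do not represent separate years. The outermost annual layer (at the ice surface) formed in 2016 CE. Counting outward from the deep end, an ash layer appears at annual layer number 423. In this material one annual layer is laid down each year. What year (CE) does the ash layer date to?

731 CE

Between annual layer 423 and the ice surface there are 1718 − 423 = 1295 annual layers.
Removing the 10 false annual layers leaves 1295 − 10 = 1285 true annual layers beyond the ash layer.
Counting back 1285 years from 2016 CE places the ash layer in 2016 − 1285 = 731 CE.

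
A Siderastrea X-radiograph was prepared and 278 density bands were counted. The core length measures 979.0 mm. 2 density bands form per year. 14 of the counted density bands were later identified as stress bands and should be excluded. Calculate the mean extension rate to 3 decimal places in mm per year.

Correcting the raw count gives 278 − 14 = 264 true density bands.
264 density bands at 2 per year is 264 / 2 = 132 years.
Extension rate ≈ 979.0 / 132 = 7.417 mm per year.

7.417 mm per year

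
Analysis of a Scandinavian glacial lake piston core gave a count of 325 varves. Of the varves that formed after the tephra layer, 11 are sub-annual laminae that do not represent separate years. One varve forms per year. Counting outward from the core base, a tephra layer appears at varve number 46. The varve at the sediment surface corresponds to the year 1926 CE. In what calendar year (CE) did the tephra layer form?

The tephra layer sits at varve 46 from the core base, so 325 − 46 = 279 varves formed after it.
279 − 11 false = 268 true varves after the tephra layer.
Counting back 268 years from 1926 CE places the tephra layer in 1926 − 268 = 1658 CE.

1658 CE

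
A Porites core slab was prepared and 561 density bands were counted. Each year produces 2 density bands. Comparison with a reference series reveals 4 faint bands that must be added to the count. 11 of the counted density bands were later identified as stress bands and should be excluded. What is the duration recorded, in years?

Correcting the raw count gives 561 − 11 + 4 = 554 true density bands.
Dividing by 2 density bands per year: 554 / 2 = 277 years.

277 yr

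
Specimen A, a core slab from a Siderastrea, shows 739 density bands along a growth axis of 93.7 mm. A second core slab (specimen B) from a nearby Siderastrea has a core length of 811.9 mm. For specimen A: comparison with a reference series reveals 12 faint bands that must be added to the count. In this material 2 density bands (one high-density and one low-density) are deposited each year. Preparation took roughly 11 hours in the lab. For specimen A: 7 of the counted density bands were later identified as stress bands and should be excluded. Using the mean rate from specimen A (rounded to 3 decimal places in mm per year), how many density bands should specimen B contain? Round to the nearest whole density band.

Specimen A: after corrections the count is 739 − 7 + 12 = 744 density bands.
Specimen A: 744 density bands at 2 per year is 744 / 2 = 372 years.
A: Extension rate ≈ 93.7 / 372 = 0.252 mm/yr.
For B, 811.9 / 0.252 = 3221.83 years; at 2 density bands per year that is 3221.83 × 2 ≈ 6444 density bands.

6444 density bands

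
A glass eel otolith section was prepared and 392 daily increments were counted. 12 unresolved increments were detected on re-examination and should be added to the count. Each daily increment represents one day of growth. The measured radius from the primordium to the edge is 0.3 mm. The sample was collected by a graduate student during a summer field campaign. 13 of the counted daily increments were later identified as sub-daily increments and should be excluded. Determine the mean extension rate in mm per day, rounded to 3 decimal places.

0.001 mm per day

Correcting the raw count gives 392 − 13 + 12 = 391 true daily increments.
Mean rate = 0.3 mm / 391 days ≈ 0.001 mm per day.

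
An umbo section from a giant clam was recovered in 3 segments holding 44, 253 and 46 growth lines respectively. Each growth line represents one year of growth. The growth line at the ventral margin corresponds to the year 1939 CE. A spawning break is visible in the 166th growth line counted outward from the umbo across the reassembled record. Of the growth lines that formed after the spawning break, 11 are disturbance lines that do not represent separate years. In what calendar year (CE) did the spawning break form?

1773 CE

Total growth lines = 44 + 253 + 46 = 343.
The spawning break sits at growth line 166 from the umbo, so 343 − 166 = 177 growth lines formed after it.
Removing the 11 false growth lines leaves 177 − 11 = 166 true growth lines beyond the spawning break.
1939 − 166 = 1773 CE.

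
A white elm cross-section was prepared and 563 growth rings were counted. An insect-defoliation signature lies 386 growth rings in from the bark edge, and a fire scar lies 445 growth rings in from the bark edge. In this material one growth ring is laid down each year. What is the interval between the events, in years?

The two markers are separated by 445 − 386 = 59 growth rings.
At one growth ring per year, 59 years elapsed between them.

59 years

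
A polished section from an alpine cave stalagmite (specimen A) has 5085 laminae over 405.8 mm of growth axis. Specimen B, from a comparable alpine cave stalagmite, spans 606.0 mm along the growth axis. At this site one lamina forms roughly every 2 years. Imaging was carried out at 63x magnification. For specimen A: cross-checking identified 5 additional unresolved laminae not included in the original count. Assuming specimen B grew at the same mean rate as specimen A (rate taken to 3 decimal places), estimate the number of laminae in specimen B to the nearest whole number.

7575 laminae

Specimen A: after corrections the count is 5085 + 5 = 5090 laminae.
Specimen A: multiplying by 2 years per lamina: 5090 × 2 = 10180 years.
A: 405.8 mm over 10180 years gives 405.8 / 10180 ≈ 0.040 mm/year.
Specimen B: 606.0 mm / 0.040 mm per year = 15150.00 years; at 2 years per lamina that is 15150.00 / 2 ≈ 7575 laminae.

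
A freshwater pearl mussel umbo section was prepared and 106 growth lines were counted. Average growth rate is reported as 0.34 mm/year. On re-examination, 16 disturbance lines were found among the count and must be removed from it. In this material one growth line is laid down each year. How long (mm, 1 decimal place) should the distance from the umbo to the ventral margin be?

30.6 mm

True growth line count = 106 − 16 = 90.
Predicted length = 0.34 mm/year × 90 years = 30.6 mm.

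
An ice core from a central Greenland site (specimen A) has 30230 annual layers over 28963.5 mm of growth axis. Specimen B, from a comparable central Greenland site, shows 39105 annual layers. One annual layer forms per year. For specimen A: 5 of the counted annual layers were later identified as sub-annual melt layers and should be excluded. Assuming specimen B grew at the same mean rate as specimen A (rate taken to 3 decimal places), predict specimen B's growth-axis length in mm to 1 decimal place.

37462.6 mm

Specimen A: adjusted count: 30230 − 5 = 30225 annual layers.
A: Mean rate = 28963.5 mm / 30225 years ≈ 0.958 mm/year.
Length of B = 0.958 × 39105 = 37462.6 mm.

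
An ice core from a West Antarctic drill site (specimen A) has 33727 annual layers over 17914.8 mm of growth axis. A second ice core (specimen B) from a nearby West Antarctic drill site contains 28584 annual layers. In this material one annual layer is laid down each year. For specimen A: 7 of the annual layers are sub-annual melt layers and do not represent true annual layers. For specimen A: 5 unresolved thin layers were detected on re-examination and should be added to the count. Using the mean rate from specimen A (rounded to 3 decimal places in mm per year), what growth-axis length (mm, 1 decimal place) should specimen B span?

Specimen A: correcting the raw count gives 33727 − 7 + 5 = 33725 true annual layers.
A: Extension rate ≈ 17914.8 / 33725 = 0.531 mm/yr.
For B, 0.531 mm/year × 28584 years = 15178.1 mm.

15178.1 mm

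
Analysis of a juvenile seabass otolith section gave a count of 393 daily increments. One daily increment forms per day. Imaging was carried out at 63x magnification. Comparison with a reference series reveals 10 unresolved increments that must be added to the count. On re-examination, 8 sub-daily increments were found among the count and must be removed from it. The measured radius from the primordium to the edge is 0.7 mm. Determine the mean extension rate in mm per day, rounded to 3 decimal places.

Adjusted count: 393 − 8 + 10 = 395 daily increments.
Mean rate = 0.7 mm / 395 days ≈ 0.002 mm per day.

0.002 mm per day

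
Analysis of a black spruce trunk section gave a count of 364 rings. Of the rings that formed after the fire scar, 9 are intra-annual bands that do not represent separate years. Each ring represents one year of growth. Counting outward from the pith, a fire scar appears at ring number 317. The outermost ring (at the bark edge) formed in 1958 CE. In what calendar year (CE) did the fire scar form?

1920 CE

364 − 317 = 47 rings lie beyond the fire scar toward the bark edge.
Removing the 9 false rings leaves 47 − 9 = 38 true rings beyond the fire scar.
Counting back 38 years from 1958 CE places the fire scar in 1958 − 38 = 1920 CE.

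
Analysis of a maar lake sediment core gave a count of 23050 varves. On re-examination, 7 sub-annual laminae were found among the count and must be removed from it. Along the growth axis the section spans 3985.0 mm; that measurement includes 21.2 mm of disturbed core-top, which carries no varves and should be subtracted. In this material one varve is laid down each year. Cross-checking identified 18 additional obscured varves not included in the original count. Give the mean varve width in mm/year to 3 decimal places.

After corrections the count is 23050 − 7 + 18 = 23061 varves.
Removing the 21.2 mm offcut leaves 3985.0 − 21.2 = 3963.8 mm.
Extension rate ≈ 3963.8 / 23061 = 0.172 mm/year.

0.172 mm/year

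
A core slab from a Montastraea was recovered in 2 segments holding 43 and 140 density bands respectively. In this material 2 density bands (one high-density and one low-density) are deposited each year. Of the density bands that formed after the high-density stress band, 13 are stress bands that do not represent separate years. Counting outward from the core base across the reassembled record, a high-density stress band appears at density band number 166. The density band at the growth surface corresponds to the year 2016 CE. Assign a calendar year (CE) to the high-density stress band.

Total density bands = 43 + 140 = 183.
183 − 166 = 17 density bands lie beyond the high-density stress band toward the growth surface.
Excluding 13 false density bands: 17 − 13 = 4.
4 density bands at 2 per year is 4 / 2 = 2 years.
The density band at the growth surface is 2016 CE, so the high-density stress band dates to 2016 − 2 = 2014 CE.

2014 CE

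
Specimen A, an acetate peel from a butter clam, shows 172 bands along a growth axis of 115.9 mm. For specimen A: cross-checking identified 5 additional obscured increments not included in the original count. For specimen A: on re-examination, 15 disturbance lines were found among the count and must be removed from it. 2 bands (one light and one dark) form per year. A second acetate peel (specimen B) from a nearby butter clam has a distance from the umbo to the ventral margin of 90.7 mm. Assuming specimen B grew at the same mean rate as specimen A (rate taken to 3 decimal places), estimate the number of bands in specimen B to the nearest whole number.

127 bands

Specimen A: true band count = 172 − 15 + 5 = 162.
Specimen A: 162 bands at 2 per year is 162 / 2 = 81 years.
A: Mean rate = 115.9 mm / 81 years ≈ 1.431 mm per year.
Specimen B: 90.7 mm / 1.431 mm per year = 63.38 years; at 2 bands per year that is 63.38 × 2 ≈ 127 bands.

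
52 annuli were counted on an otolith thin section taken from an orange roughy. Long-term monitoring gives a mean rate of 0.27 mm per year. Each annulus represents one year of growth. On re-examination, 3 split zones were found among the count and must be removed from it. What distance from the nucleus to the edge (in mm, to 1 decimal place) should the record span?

13.2 mm

True annulus count = 52 − 3 = 49.
49 years at 0.27 mm/year gives 0.27 × 49 = 13.2 mm.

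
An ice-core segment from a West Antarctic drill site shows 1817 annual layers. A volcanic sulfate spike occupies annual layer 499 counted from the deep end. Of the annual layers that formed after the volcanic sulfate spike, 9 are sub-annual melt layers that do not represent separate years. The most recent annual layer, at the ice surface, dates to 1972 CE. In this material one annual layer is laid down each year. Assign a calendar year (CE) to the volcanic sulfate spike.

663 CE

1817 − 499 = 1318 annual layers lie beyond the volcanic sulfate spike toward the ice surface.
Excluding 9 false annual layers: 1318 − 9 = 1309.
1972 − 1309 = 663 CE.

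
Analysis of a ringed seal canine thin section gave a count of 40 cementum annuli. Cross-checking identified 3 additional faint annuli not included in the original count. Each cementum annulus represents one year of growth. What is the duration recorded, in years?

43 years

True cementum annulus count = 40 + 3 = 43.
One cementum annulus per year makes the duration 43 years.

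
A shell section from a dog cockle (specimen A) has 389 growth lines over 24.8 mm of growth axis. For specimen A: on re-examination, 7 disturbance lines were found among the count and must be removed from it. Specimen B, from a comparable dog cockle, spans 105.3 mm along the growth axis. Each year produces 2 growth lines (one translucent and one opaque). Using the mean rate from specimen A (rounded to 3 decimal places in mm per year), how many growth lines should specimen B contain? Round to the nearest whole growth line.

Specimen A: true growth line count = 389 − 7 = 382.
Specimen A: with 2 growth lines per year, 382 / 2 = 191 years.
A: Mean rate = 24.8 mm / 191 years ≈ 0.130 mm per year.
Specimen B: 105.3 mm / 0.130 mm per year = 810.00 years; at 2 growth lines per year that is 810.00 × 2 ≈ 1620 growth lines.

1620 growth lines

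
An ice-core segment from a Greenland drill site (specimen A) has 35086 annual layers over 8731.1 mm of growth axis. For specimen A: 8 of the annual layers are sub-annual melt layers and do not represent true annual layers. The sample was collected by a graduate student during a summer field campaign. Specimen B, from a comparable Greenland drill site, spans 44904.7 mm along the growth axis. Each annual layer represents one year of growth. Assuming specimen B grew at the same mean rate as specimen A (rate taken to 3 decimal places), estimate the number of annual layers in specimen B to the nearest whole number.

Specimen A: adjusted count: 35086 − 8 = 35078 annual layers.
A: Extension rate ≈ 8731.1 / 35078 = 0.249 mm/yr.
Specimen B: 44904.7 mm / 0.249 mm per year = 180340.16 years ≈ 180340 annual layers.

180340 annual layers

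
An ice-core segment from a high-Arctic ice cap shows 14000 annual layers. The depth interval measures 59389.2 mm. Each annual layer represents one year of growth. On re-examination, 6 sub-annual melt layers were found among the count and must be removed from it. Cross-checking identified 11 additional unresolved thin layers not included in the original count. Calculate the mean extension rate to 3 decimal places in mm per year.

After corrections the count is 14000 − 6 + 11 = 14005 annual layers.
59389.2 mm over 14005 years gives 59389.2 / 14005 ≈ 4.241 mm per year.

4.241 mm per year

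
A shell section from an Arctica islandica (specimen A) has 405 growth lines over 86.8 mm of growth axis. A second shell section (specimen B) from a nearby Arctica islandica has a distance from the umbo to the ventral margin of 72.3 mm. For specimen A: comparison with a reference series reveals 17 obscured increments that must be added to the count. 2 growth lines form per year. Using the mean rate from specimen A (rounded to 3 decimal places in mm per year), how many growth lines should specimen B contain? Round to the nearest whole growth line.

Specimen A: correcting the raw count gives 405 + 17 = 422 true growth lines.
Specimen A: dividing by 2 growth lines per year: 422 / 2 = 211 years.
A: Extension rate ≈ 86.8 / 211 = 0.411 mm/year.
Specimen B: 72.3 mm / 0.411 mm per year = 175.91 years; at 2 growth lines per year that is 175.91 × 2 ≈ 352 growth lines.

352 growth lines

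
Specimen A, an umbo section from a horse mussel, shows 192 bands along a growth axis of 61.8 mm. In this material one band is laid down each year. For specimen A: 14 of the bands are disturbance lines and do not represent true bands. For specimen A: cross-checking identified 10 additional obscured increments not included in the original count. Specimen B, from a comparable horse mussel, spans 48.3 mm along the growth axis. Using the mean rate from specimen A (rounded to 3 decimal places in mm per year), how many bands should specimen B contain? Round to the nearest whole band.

Specimen A: adjusted count: 192 − 14 + 10 = 188 bands.
A: 61.8 mm over 188 years gives 61.8 / 188 ≈ 0.329 mm/year.
For B, 48.3 / 0.329 = 146.81 years ≈ 147 bands.

147 bands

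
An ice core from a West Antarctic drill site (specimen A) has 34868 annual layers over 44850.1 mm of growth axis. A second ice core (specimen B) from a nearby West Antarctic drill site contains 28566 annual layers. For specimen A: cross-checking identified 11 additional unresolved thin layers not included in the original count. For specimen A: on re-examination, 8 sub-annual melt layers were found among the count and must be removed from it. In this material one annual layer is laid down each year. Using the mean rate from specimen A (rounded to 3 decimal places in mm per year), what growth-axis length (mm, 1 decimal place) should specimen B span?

36735.9 mm

Specimen A: true annual layer count = 34868 − 8 + 11 = 34871.
A: 44850.1 mm over 34871 years gives 44850.1 / 34871 ≈ 1.286 mm per year.
Length of B = 1.286 × 28566 = 36735.9 mm.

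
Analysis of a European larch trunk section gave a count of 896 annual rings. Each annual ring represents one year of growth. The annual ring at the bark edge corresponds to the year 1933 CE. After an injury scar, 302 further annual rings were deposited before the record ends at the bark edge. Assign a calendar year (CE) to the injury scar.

302 annual rings formed after the injury scar.
Counting back 302 years from 1933 CE places the injury scar in 1933 − 302 = 1631 CE.

1631 CE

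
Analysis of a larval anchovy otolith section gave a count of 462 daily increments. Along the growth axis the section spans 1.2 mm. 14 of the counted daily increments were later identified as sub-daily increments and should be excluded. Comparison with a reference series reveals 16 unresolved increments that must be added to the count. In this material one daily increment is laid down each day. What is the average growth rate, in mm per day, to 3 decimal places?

After corrections the count is 462 − 14 + 16 = 464 daily increments.
1.2 mm over 464 days gives 1.2 / 464 ≈ 0.003 mm per day.

0.003 mm per day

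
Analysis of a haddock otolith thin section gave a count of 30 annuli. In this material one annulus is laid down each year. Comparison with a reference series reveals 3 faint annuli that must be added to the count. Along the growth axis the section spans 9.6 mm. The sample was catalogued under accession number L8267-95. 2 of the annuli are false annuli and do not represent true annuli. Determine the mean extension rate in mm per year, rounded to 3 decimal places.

Adjusted count: 30 − 2 + 3 = 31 annuli.
9.6 mm over 31 years gives 9.6 / 31 ≈ 0.310 mm per year.

0.310 mm per year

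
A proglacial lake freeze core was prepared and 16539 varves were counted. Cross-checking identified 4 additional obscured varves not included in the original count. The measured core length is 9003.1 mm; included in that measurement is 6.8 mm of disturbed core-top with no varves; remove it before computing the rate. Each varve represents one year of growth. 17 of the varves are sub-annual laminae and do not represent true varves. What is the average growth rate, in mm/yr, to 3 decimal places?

True varve count = 16539 − 17 + 4 = 16526.
Removing the 6.8 mm offcut leaves 9003.1 − 6.8 = 8996.3 mm.
8996.3 mm over 16526 years gives 8996.3 / 16526 ≈ 0.544 mm/yr.

0.544 mm/yr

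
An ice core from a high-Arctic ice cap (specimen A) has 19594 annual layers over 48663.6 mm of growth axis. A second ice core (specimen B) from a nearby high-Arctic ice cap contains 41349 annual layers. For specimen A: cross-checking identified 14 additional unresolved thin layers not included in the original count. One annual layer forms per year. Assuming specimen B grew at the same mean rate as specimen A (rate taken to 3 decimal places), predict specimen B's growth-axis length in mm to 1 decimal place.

Specimen A: correcting the raw count gives 19594 + 14 = 19608 true annual layers.
A: 48663.6 mm over 19608 years gives 48663.6 / 19608 ≈ 2.482 mm/yr.
Length of B = 2.482 × 41349 = 102628.2 mm.

102628.2 mm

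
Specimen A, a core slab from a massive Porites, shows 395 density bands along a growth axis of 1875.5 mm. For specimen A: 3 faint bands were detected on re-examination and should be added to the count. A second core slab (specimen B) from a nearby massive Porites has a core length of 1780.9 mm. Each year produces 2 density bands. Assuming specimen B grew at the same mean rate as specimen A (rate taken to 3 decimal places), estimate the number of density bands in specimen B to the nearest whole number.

Specimen A: adjusted count: 395 + 3 = 398 density bands.
Specimen A: with 2 density bands per year, 398 / 2 = 199 years.
A: Extension rate ≈ 1875.5 / 199 = 9.425 mm/year.
For B, 1780.9 / 9.425 = 188.95 years; at 2 density bands per year that is 188.95 × 2 ≈ 378 density bands.

378 density bands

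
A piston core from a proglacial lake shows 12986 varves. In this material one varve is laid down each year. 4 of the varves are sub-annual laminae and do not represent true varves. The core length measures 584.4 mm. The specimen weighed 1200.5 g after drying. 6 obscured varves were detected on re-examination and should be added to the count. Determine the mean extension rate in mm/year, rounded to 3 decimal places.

After corrections the count is 12986 − 4 + 6 = 12988 varves.
584.4 mm over 12988 years gives 584.4 / 12988 ≈ 0.045 mm/year.

0.045 mm/year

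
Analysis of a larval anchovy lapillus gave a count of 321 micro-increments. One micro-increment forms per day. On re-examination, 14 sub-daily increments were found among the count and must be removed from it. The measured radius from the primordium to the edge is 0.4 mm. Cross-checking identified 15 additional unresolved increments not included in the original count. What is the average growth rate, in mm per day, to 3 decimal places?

0.001 mm per day

True micro-increment count = 321 − 14 + 15 = 322.
0.4 mm over 322 days gives 0.4 / 322 ≈ 0.001 mm per day.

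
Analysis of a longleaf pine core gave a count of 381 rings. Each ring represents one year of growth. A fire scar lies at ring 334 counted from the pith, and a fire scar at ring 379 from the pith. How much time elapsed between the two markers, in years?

Separation: 379 − 334 = 45 rings.
That is 45 years at one ring per year.

45 years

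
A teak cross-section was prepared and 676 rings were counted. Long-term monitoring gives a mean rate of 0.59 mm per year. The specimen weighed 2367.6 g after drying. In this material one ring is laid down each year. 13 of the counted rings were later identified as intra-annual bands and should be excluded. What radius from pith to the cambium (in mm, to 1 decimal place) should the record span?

After corrections the count is 676 − 13 = 663 rings.
663 years at 0.59 mm/year gives 0.59 × 663 = 391.2 mm.

391.2 mm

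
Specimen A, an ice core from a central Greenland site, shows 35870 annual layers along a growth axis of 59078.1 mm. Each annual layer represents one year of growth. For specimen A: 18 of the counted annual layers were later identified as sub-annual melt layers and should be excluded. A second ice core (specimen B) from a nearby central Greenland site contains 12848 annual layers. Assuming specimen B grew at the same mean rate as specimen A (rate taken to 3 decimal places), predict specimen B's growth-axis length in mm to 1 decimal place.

Specimen A: adjusted count: 35870 − 18 = 35852 annual layers.
A: Mean rate = 59078.1 mm / 35852 years ≈ 1.648 mm/yr.
For B, 1.648 mm/year × 12848 years = 21173.5 mm.

21173.5 mm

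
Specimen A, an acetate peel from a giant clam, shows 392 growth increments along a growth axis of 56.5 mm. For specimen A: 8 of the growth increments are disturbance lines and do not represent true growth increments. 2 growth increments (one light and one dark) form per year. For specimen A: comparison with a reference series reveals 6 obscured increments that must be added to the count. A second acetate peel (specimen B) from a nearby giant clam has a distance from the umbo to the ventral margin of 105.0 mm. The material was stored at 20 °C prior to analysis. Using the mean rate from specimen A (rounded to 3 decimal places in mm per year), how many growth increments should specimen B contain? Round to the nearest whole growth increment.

724 growth increments

Specimen A: adjusted count: 392 − 8 + 6 = 390 growth increments.
Specimen A: dividing by 2 growth increments per year: 390 / 2 = 195 years.
A: Extension rate ≈ 56.5 / 195 = 0.290 mm per year.
Specimen B: 105.0 mm / 0.290 mm per year = 362.07 years; at 2 growth increments per year that is 362.07 × 2 ≈ 724 growth increments.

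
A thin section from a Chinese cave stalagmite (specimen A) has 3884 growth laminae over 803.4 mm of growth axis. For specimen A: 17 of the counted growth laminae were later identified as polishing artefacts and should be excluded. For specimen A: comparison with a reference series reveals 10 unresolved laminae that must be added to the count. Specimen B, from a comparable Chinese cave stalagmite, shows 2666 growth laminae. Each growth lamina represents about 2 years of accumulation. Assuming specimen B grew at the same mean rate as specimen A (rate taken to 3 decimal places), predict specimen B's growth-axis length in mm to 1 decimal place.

Specimen A: correcting the raw count gives 3884 − 17 + 10 = 3877 true growth laminae.
Specimen A: at 2 years per growth lamina, 3877 × 2 = 7754 years.
A: Mean rate = 803.4 mm / 7754 years ≈ 0.104 mm per year.
Specimen B: at 2 years per growth lamina, 2666 × 2 = 5332 years. Length of B = 0.104 × 5332 = 554.5 mm.

554.5 mm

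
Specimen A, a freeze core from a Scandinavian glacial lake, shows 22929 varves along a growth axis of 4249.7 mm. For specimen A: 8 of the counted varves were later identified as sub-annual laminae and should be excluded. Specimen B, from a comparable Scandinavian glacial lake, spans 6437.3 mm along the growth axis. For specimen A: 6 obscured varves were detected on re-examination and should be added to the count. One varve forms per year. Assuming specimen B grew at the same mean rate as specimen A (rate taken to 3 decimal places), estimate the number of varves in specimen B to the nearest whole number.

34796 varves

Specimen A: correcting the raw count gives 22929 − 8 + 6 = 22927 true varves.
A: Mean rate = 4249.7 mm / 22927 years ≈ 0.185 mm per year.
For B, 6437.3 / 0.185 = 34796.22 years ≈ 34796 varves.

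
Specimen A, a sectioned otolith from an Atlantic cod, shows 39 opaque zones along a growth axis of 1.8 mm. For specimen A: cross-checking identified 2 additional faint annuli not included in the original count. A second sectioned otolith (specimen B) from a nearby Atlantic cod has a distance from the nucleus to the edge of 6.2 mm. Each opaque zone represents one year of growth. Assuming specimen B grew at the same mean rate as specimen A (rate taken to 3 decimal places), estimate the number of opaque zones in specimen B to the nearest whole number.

141 opaque zones

Specimen A: adjusted count: 39 + 2 = 41 opaque zones.
A: Mean rate = 1.8 mm / 41 years ≈ 0.044 mm/yr.
B spans 6.2 / 0.044 = 140.91 years ≈ 141 opaque zones.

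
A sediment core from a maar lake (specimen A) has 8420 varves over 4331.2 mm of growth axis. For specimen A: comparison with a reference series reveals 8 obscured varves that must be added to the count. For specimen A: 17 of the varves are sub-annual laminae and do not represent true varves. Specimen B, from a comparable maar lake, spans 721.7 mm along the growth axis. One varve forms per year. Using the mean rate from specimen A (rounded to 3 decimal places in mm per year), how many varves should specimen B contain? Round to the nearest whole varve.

1401 varves

Specimen A: true varve count = 8420 − 17 + 8 = 8411.
A: Mean rate = 4331.2 mm / 8411 years ≈ 0.515 mm per year.
For B, 721.7 / 0.515 = 1401.36 years ≈ 1401 varves.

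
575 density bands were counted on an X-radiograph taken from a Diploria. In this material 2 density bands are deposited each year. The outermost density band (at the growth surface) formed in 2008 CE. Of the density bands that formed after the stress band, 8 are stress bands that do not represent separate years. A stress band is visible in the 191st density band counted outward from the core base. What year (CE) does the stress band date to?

Between density band 191 and the growth surface there are 575 − 191 = 384 density bands.
384 − 8 false = 376 true density bands after the stress band.
Dividing by 2 density bands per year: 376 / 2 = 188 years.
Counting back 188 years from 2008 CE places the stress band in 2008 − 188 = 1820 CE.

1820 CE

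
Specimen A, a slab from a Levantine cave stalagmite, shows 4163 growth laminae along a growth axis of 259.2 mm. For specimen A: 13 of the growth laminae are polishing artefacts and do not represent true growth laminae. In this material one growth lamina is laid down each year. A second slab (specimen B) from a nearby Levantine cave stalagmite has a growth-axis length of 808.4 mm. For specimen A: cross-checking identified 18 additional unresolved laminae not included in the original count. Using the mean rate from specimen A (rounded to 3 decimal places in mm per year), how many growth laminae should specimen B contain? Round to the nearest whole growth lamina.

13039 growth laminae

Specimen A: after corrections the count is 4163 − 13 + 18 = 4168 growth laminae.
A: Extension rate ≈ 259.2 / 4168 = 0.062 mm/year.
For B, 808.4 / 0.062 = 13038.71 years ≈ 13039 growth laminae.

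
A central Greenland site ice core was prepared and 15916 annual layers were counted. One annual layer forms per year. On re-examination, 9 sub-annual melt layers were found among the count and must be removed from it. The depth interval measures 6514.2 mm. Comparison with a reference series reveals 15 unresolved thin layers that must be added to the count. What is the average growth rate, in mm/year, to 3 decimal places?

0.409 mm/year

True annual layer count = 15916 − 9 + 15 = 15922.
6514.2 mm over 15922 years gives 6514.2 / 15922 ≈ 0.409 mm/year.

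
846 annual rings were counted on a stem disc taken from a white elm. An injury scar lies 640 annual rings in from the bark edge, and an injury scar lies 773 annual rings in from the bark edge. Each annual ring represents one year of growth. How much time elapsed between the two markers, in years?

773 − 640 = 133 annual rings lie between the two events.
At one annual ring per year, 133 years elapsed between them.

133 yr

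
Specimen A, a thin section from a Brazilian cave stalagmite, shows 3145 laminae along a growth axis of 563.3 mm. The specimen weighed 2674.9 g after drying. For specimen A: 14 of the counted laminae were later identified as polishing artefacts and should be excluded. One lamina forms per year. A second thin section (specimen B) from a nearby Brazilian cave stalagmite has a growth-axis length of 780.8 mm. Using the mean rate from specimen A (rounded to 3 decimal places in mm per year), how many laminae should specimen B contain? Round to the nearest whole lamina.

Specimen A: true lamina count = 3145 − 14 = 3131.
A: 563.3 mm over 3131 years gives 563.3 / 3131 ≈ 0.180 mm/yr.
For B, 780.8 / 0.180 = 4337.78 years ≈ 4338 laminae.

4338 laminae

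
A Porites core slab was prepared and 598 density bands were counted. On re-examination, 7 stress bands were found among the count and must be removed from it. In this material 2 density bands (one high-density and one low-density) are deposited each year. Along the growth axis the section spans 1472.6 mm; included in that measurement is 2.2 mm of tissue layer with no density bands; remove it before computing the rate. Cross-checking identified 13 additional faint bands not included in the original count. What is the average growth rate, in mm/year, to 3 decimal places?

Adjusted count: 598 − 7 + 13 = 604 density bands.
Dividing by 2 density bands per year: 604 / 2 = 302 years.
Removing the 2.2 mm offcut leaves 1472.6 − 2.2 = 1470.4 mm.
Mean rate = 1470.4 mm / 302 years ≈ 4.869 mm/year.

4.869 mm/year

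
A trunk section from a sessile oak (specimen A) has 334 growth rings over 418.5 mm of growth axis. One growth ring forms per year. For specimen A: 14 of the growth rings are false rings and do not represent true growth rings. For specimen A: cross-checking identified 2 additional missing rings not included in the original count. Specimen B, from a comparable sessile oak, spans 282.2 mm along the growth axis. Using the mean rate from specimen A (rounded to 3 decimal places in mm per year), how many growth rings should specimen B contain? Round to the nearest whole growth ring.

Specimen A: correcting the raw count gives 334 − 14 + 2 = 322 true growth rings.
A: Mean rate = 418.5 mm / 322 years ≈ 1.300 mm/year.
B spans 282.2 / 1.300 = 217.08 years ≈ 217 growth rings.

217 growth rings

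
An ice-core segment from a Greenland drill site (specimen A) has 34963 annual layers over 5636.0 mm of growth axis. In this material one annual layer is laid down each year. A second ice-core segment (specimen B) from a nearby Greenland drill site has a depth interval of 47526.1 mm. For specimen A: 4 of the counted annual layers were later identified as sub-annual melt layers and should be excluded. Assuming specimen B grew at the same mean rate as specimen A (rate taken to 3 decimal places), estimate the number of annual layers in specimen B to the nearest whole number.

Specimen A: true annual layer count = 34963 − 4 = 34959.
A: 5636.0 mm over 34959 years gives 5636.0 / 34959 ≈ 0.161 mm per year.
Specimen B: 47526.1 mm / 0.161 mm per year = 295193.17 years ≈ 295193 annual layers.

295193 annual layers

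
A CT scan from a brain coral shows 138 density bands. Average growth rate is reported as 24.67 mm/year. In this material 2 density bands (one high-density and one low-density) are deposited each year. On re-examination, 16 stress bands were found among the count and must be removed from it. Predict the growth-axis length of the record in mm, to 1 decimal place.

Correcting the raw count gives 138 − 16 = 122 true density bands.
Dividing by 2 density bands per year: 122 / 2 = 61 years.
Length ≈ 24.67 × 61 = 1504.9 mm.

1504.9 mm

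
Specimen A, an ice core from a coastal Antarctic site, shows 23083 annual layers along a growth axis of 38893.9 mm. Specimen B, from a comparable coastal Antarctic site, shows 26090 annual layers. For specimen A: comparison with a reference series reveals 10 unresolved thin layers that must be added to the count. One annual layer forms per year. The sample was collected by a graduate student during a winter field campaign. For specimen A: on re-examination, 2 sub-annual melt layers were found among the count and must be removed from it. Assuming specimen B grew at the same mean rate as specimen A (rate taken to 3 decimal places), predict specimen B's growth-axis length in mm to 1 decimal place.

43935.6 mm

Specimen A: adjusted count: 23083 − 2 + 10 = 23091 annual layers.
A: Mean rate = 38893.9 mm / 23091 years ≈ 1.684 mm per year.
Length of B = 1.684 × 26090 = 43935.6 mm.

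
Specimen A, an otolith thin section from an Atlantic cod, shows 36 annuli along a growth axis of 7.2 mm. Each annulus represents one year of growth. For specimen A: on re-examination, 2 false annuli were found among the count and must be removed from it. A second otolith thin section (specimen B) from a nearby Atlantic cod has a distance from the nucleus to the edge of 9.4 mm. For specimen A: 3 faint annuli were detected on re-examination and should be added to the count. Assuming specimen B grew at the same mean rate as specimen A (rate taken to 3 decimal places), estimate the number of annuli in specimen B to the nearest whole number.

48 annuli

Specimen A: adjusted count: 36 − 2 + 3 = 37 annuli.
A: Extension rate ≈ 7.2 / 37 = 0.195 mm/year.
For B, 9.4 / 0.195 = 48.21 years ≈ 48 annuli.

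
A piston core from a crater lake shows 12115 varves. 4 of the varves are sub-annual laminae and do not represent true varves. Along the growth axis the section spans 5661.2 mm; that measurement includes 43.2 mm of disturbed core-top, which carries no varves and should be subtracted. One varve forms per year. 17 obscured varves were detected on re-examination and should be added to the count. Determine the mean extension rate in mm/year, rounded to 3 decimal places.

0.463 mm/year

True varve count = 12115 − 4 + 17 = 12128.
The growth record spans 5661.2 − 43.2 = 5618.0 mm.
Mean rate = 5618.0 mm / 12128 years ≈ 0.463 mm/year.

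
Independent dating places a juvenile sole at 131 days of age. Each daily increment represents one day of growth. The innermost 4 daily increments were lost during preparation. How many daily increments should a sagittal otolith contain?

At one daily increment per day, 131 days correspond to 131 daily increments.
Subtracting the 4 daily increments not captured gives 131 − 4 = 127 daily increments in the record.

127 daily increments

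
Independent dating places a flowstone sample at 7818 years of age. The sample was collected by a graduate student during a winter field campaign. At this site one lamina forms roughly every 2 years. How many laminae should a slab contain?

3909 laminae

At 2 years per lamina, 7818 / 2 = 3909 laminae are expected.
So 3909 laminae should be present.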